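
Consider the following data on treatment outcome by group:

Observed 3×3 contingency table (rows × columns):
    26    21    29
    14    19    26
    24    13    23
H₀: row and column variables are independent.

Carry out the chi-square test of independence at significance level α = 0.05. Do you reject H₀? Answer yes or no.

Row totals [76, 59, 60], col totals [64, 53, 78], n=195
χ² = (26−24.94)²/24.94 + (21−20.66)²/20.66 + (29−30.40)²/30.40 + (14−19.36)²/19.36 + (19−16.04)²/16.04 + (26−23.60)²/23.60 + (24−19.69)²/19.69 + (13−16.31)²/16.31 + (23−24.00)²/24.00 = 4.0477
df = 4
p-value (upper-tail) = 0.39959
At α=0.05: p ≥ α → fail to reject H₀

reject H₀: no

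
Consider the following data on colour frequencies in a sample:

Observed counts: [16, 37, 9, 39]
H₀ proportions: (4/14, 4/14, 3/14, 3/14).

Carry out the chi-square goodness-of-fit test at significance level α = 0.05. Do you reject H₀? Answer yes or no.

n = 101; E_i = n·p_i = [28.86, 28.86, 21.64, 21.64]
χ² = (16−28.86)²/28.86 + (37−28.86)²/28.86 + (9−21.64)²/21.64 + (39−21.64)²/21.64 = 29.3317
df = 3
p-value (upper-tail) = 0.00000
At α=0.05: p < α → reject H₀

reject H₀: yes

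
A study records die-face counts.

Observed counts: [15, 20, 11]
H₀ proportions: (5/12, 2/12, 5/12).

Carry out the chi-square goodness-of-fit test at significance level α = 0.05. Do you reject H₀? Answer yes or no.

reject H₀: yes

n = 46; E_i = n·p_i = [19.17, 7.67, 19.17]
χ² = (15−19.17)²/19.17 + (20−7.67)²/7.67 + (11−19.17)²/19.17 = 24.2261
df = 2
p-value (upper-tail) = 0.00001
At α=0.05: p < α → reject H₀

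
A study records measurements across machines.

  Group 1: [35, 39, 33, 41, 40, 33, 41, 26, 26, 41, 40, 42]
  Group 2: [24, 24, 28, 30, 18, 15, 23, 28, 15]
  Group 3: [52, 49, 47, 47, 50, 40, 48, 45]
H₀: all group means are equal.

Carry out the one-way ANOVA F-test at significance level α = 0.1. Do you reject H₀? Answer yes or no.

reject H₀: yes

Group means [36.42, 22.78, 47.25], grand mean 35.172
SSB = Σnᵢ(x̄ᵢ−x̄)² = 2568.166; SSW = ΣΣ(x−x̄ᵢ)² = 713.972
MSB = 2568.166/2 = 1284.0829; MSW = 713.972/26 = 27.4605
F = MSB/MSW = 46.7611
df = (2, 26)
p-value (upper-tail) = 0.00000
At α=0.1: p < α → reject H₀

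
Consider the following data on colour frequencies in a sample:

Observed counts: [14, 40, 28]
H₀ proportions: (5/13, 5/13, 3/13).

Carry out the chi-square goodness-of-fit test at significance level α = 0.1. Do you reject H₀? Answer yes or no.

reject H₀: yes

n = 82; E_i = n·p_i = [31.54, 31.54, 18.92]
χ² = (14−31.54)²/31.54 + (40−31.54)²/31.54 + (28−18.92)²/18.92 = 16.3772
df = 2
p-value (upper-tail) = 0.00028
At α=0.1: p < α → reject H₀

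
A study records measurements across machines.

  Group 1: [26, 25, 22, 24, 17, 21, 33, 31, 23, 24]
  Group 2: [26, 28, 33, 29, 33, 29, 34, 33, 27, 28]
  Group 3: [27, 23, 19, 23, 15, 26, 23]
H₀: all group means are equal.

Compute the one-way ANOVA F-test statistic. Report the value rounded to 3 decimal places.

test statistic = 8.865

Group means [24.60, 30.00, 22.29], grand mean 26.000
SSB = Σnᵢ(x̄ᵢ−x̄)² = 276.171; SSW = ΣΣ(x−x̄ᵢ)² = 373.829
MSB = 276.171/2 = 138.0857; MSW = 373.829/24 = 15.5762
F = MSB/MSW = 8.8652
df = (2, 24)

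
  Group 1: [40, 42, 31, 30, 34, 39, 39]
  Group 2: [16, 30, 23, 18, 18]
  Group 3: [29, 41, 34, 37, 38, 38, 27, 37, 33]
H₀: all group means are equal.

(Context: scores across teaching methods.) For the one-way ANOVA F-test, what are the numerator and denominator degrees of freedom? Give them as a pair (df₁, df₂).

k = 3 groups, N = 21 total
df = (k−1, N−k) = (3−1, 21−3) = (2, 18)

degrees of freedom = [2, 18]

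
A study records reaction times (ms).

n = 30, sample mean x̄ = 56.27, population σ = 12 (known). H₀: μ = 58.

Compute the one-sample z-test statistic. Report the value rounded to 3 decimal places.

test statistic = -0.790

SE = σ/√n = 12/√30 = 2.1909
z = (x̄−μ₀)/SE = (56.27−58)/2.1909 = -0.7896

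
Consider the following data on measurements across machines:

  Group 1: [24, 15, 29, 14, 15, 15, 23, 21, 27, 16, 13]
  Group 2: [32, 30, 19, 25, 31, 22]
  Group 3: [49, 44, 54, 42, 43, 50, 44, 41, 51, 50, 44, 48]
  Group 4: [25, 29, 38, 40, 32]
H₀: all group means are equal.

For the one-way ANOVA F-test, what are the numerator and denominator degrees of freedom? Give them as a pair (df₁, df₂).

degrees of freedom = [3, 30]

k = 4 groups, N = 34 total
df = (k−1, N−k) = (4−1, 34−4) = (3, 30)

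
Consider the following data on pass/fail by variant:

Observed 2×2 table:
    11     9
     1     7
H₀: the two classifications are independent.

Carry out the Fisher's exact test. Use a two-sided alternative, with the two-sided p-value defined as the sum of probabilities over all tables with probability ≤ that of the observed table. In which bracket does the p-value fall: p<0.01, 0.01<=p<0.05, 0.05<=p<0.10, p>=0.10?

p-value bracket: 0.05<=p<0.10

Margins: r₁=20, r₂=8, c₁=12, c₂=16, n=28
p_obs = C(20,11)·C(8,1)/C(28,12); sum pmf over tables with pmf ≤ p_obs
p-value (two-sided) = 0.08822
→ bracket: 0.05<=p<0.10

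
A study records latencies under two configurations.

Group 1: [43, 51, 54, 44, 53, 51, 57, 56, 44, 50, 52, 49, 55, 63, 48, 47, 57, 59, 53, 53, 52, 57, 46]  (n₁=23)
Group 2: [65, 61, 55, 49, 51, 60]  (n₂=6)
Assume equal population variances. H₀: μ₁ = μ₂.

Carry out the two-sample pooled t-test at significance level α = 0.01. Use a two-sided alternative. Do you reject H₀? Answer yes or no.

reject H₀: no

x̄₁=51.913, s₁=5.125, n₁=23
x̄₂=56.833, s₂=6.210, n₂=6
s_p² = [22·5.125² + 5·6.210²]/27 = 28.5429
SE = √(s_p²·(1/23+1/6)) = 2.4491
t = (51.913−56.833)/2.4491 = -2.0090
df = 27
p-value (two-sided) = 0.05463
At α=0.01: p ≥ α → fail to reject H₀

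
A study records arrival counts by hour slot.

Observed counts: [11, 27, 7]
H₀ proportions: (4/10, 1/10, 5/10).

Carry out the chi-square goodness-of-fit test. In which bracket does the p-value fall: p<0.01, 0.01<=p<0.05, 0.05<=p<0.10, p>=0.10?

p-value bracket: p<0.01

n = 45; E_i = n·p_i = [18.00, 4.50, 22.50]
χ² = (11−18.00)²/18.00 + (27−4.50)²/4.50 + (7−22.50)²/22.50 = 125.9000
df = 2
p-value (upper-tail) = 0.00000
→ bracket: p<0.01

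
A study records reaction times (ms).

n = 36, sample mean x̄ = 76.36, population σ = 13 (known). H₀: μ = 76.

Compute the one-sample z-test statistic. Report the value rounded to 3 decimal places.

SE = σ/√n = 13/√36 = 2.1667
z = (x̄−μ₀)/SE = (76.36−76)/2.1667 = 0.1662

test statistic = 0.166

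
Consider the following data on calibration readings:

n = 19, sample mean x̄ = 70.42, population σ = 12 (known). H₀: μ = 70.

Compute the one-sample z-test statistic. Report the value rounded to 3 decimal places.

test statistic = 0.153

SE = σ/√n = 12/√19 = 2.7530
z = (x̄−μ₀)/SE = (70.42−70)/2.7530 = 0.1526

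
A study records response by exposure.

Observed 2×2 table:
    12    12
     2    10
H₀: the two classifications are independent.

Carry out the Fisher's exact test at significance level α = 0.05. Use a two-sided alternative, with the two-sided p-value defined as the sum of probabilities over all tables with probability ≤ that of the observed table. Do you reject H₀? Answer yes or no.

reject H₀: no

Margins: r₁=24, r₂=12, c₁=14, c₂=22, n=36
p_obs = C(24,12)·C(12,2)/C(36,14); sum pmf over tables with pmf ≤ p_obs
p-value (two-sided) = 0.07562
At α=0.05: p ≥ α → fail to reject H₀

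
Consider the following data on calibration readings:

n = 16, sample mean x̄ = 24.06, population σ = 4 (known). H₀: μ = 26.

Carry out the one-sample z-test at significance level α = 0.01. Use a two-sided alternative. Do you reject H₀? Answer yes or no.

SE = σ/√n = 4/√16 = 1.0000
z = (x̄−μ₀)/SE = (24.06−26)/1.0000 = -1.9400
p-value (two-sided) = 0.05238
At α=0.01: p ≥ α → fail to reject H₀

reject H₀: no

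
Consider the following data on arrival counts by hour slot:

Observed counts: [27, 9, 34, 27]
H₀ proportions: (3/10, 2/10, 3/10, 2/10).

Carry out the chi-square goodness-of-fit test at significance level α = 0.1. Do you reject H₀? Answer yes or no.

n = 97; E_i = n·p_i = [29.10, 19.40, 29.10, 19.40]
χ² = (27−29.10)²/29.10 + (9−19.40)²/19.40 + (34−29.10)²/29.10 + (27−19.40)²/19.40 = 9.5292
df = 3
p-value (upper-tail) = 0.02302
At α=0.1: p < α → reject H₀

reject H₀: yes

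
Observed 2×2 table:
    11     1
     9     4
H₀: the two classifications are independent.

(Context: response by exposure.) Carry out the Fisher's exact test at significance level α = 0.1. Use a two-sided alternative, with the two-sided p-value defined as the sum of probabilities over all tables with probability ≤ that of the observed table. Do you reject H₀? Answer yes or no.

Margins: r₁=12, r₂=13, c₁=20, c₂=5, n=25
p_obs = C(12,11)·C(13,9)/C(25,20); sum pmf over tables with pmf ≤ p_obs
p-value (two-sided) = 0.32174
At α=0.1: p ≥ α → fail to reject H₀

reject H₀: no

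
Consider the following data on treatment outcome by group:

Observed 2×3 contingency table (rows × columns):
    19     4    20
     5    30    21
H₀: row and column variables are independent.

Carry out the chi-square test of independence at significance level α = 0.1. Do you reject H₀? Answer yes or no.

reject H₀: yes

Row totals [43, 56], col totals [24, 34, 41], n=99
χ² = (19−10.42)²/10.42 + (4−14.77)²/14.77 + (20−17.81)²/17.81 + (5−13.58)²/13.58 + (30−19.23)²/19.23 + (21−23.19)²/23.19 = 26.8290
df = 2
p-value (upper-tail) = 0.00000
At α=0.1: p < α → reject H₀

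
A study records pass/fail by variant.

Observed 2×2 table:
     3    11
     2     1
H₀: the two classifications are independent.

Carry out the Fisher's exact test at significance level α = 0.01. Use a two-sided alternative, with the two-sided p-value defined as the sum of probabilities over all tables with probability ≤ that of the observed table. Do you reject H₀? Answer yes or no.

reject H₀: no

Margins: r₁=14, r₂=3, c₁=5, c₂=12, n=17
p_obs = C(14,3)·C(3,2)/C(17,5); sum pmf over tables with pmf ≤ p_obs
p-value (two-sided) = 0.19118
At α=0.01: p ≥ α → fail to reject H₀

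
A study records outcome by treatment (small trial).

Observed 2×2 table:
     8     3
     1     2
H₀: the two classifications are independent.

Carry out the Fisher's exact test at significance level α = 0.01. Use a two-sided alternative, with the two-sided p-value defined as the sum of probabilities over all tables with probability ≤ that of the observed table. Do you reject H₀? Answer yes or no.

reject H₀: no

Margins: r₁=11, r₂=3, c₁=9, c₂=5, n=14
p_obs = C(11,8)·C(3,1)/C(14,9); sum pmf over tables with pmf ≤ p_obs
p-value (two-sided) = 0.50549
At α=0.01: p ≥ α → fail to reject H₀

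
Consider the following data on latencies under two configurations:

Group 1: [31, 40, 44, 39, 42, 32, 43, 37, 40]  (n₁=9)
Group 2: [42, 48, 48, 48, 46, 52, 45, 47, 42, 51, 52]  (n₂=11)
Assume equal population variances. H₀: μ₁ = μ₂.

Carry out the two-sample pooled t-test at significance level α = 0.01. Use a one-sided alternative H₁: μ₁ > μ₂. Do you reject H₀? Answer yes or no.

x̄₁=38.667, s₁=4.583, n₁=9
x̄₂=47.364, s₂=3.501, n₂=11
s_p² = [8·4.583² + 10·3.501²]/18 = 16.1414
SE = √(s_p²·(1/9+1/11)) = 1.8058
t = (38.667−47.364)/1.8058 = -4.8161
df = 18
p-value (one-sided, H₁ greater) = 0.99993
At α=0.01: p ≥ α → fail to reject H₀

reject H₀: no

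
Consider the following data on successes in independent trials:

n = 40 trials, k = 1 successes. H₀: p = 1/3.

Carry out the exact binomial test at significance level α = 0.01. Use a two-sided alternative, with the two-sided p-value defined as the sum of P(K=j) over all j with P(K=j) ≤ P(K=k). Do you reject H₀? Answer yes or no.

Exact binomial: n=40, k=1, p₀=1/3=0.3333
P(X=j) = C(n,j)·p₀^j·(1−p₀)^(n−j); p = Σ P(X=j) over j with P(X=j) ≤ P(X=1)
p-value (two-sided) = 0.00000
At α=0.01: p < α → reject H₀

reject H₀: yes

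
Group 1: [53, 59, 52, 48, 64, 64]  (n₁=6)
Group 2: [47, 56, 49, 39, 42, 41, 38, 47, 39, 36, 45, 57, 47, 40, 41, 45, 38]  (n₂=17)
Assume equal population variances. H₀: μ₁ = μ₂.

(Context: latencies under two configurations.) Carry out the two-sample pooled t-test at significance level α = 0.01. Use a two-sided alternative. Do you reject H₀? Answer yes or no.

reject H₀: yes

x̄₁=56.667, s₁=6.683, n₁=6
x̄₂=43.941, s₂=6.077, n₂=17
s_p² = [5·6.683² + 16·6.077²]/21 = 38.7750
SE = √(s_p²·(1/6+1/17)) = 2.9569
t = (56.667−43.941)/2.9569 = 4.3036
df = 21
p-value (two-sided) = 0.00031
At α=0.01: p < α → reject H₀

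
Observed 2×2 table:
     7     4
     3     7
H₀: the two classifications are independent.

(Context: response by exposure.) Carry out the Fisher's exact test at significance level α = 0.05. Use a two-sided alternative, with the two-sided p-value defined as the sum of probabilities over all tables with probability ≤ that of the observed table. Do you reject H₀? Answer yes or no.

Margins: r₁=11, r₂=10, c₁=10, c₂=11, n=21
p_obs = C(11,7)·C(10,3)/C(21,10); sum pmf over tables with pmf ≤ p_obs
p-value (two-sided) = 0.19838
At α=0.05: p ≥ α → fail to reject H₀

reject H₀: no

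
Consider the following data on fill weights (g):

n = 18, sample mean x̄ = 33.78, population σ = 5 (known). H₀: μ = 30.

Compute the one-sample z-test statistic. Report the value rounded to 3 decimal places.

SE = σ/√n = 5/√18 = 1.1785
z = (x̄−μ₀)/SE = (33.78−30)/1.1785 = 3.2074

test statistic = 3.207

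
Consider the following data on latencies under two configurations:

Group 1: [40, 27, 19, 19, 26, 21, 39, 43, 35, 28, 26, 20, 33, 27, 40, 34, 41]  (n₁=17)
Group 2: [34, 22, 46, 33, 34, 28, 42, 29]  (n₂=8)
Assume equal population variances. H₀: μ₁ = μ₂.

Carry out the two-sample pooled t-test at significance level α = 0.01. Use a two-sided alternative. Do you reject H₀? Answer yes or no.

x̄₁=30.471, s₁=8.270, n₁=17
x̄₂=33.500, s₂=7.672, n₂=8
s_p² = [16·8.270² + 7·7.672²]/23 = 65.4885
SE = √(s_p²·(1/17+1/8)) = 3.4696
t = (30.471−33.500)/3.4696 = -0.8731
df = 23
p-value (two-sided) = 0.39162
At α=0.01: p ≥ α → fail to reject H₀

reject H₀: no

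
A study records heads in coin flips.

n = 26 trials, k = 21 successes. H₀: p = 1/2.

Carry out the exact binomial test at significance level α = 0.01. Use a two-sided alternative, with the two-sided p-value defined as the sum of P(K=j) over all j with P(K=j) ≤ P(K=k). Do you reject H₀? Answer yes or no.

reject H₀: yes

Exact binomial: n=26, k=21, p₀=1/2=0.5000
P(X=j) = C(n,j)·p₀^j·(1−p₀)^(n−j); p = Σ P(X=j) over j with P(X=j) ≤ P(X=21)
p-value (two-sided) = 0.00249
At α=0.01: p < α → reject H₀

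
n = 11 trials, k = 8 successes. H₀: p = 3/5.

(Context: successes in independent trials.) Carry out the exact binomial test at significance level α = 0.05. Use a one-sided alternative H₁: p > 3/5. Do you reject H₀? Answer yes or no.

Exact binomial: n=11, k=8, p₀=3/5=0.6000
P(X≥8) from Σ C(n,i)·p₀^i·(1−p₀)^(n−i)
p-value (one-sided, H₁ greater) = 0.29628
At α=0.05: p ≥ α → fail to reject H₀

reject H₀: no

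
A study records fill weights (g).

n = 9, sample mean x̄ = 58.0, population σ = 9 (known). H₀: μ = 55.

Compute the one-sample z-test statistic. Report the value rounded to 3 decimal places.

SE = σ/√n = 9/√9 = 3.0000
z = (x̄−μ₀)/SE = (58.0−55)/3.0000 = 1.0000

test statistic = 1.000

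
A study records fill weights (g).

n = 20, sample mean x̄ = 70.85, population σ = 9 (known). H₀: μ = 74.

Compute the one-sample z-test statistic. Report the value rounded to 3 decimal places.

test statistic = -1.565

SE = σ/√n = 9/√20 = 2.0125
z = (x̄−μ₀)/SE = (70.85−74)/2.0125 = -1.5652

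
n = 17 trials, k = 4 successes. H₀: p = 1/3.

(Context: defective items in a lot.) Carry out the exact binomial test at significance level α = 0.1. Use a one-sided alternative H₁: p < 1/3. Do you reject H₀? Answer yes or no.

reject H₀: no

Exact binomial: n=17, k=4, p₀=1/3=0.3333
P(X≤4) from Σ C(n,i)·p₀^i·(1−p₀)^(n−i)
p-value (one-sided, H₁ less) = 0.28140
At α=0.1: p ≥ α → fail to reject H₀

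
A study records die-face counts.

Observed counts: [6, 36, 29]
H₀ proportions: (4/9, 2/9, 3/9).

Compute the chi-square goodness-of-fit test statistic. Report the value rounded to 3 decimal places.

n = 71; E_i = n·p_i = [31.56, 15.78, 23.67]
χ² = (6−31.56)²/31.56 + (36−15.78)²/15.78 + (29−23.67)²/23.67 = 47.8169
df = 2

test statistic = 47.817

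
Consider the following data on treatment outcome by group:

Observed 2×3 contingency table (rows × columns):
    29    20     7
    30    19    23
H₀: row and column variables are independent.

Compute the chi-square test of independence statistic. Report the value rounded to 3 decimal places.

test statistic = 6.680

Row totals [56, 72], col totals [59, 39, 30], n=128
χ² = (29−25.81)²/25.81 + (20−17.06)²/17.06 + (7−13.12)²/13.12 + (30−33.19)²/33.19 + (19−21.94)²/21.94 + (23−16.88)²/16.88 = 6.6803
df = 2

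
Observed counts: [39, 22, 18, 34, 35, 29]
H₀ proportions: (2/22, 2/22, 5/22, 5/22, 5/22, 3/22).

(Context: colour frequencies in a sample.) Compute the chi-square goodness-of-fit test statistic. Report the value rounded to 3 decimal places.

n = 177; E_i = n·p_i = [16.09, 16.09, 40.23, 40.23, 40.23, 24.14]
χ² = (39−16.09)²/16.09 + (22−16.09)²/16.09 + (18−40.23)²/40.23 + (34−40.23)²/40.23 + (35−40.23)²/40.23 + (29−24.14)²/24.14 = 49.6911
df = 5

test statistic = 49.691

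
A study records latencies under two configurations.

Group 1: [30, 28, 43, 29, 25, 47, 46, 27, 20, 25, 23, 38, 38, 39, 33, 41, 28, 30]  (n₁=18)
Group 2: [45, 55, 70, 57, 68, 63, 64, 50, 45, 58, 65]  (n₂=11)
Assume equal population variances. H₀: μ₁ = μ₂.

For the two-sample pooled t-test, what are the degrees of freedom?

degrees of freedom = 27

df = n₁ + n₂ − 2 = 18 + 11 − 2 = 27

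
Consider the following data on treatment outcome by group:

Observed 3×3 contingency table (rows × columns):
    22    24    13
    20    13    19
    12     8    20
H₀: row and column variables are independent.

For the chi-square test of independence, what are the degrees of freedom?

degrees of freedom = 4

df = (r−1)(c−1) = (3−1)·(3−1) = 4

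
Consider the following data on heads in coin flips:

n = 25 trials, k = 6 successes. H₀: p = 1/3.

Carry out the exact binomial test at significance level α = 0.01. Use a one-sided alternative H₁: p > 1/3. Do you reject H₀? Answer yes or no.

reject H₀: no

Exact binomial: n=25, k=6, p₀=1/3=0.3333
P(X≥6) from Σ C(n,i)·p₀^i·(1−p₀)^(n−i)
p-value (one-sided, H₁ greater) = 0.88805
At α=0.01: p ≥ α → fail to reject H₀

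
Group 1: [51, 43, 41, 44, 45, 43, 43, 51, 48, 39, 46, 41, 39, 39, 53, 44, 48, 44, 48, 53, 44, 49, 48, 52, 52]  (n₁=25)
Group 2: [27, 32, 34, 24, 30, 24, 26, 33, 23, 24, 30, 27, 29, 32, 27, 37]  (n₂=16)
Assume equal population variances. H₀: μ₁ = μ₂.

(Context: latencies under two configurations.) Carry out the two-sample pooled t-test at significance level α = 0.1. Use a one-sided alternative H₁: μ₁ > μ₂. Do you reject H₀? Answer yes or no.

reject H₀: yes

x̄₁=45.920, s₁=4.499, n₁=25
x̄₂=28.688, s₂=4.127, n₂=16
s_p² = [24·4.499² + 15·4.127²]/39 = 19.0071
SE = √(s_p²·(1/25+1/16)) = 1.3958
t = (45.920−28.688)/1.3958 = 12.3461
df = 39
p-value (one-sided, H₁ greater) = 0.00000
At α=0.1: p < α → reject H₀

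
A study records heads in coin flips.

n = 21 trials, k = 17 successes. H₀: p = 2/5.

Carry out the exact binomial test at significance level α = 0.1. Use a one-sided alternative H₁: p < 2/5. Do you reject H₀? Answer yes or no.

reject H₀: no

Exact binomial: n=21, k=17, p₀=2/5=0.4000
P(X≤17) from Σ C(n,i)·p₀^i·(1−p₀)^(n−i)
p-value (one-sided, H₁ less) = 0.99998
At α=0.1: p ≥ α → fail to reject H₀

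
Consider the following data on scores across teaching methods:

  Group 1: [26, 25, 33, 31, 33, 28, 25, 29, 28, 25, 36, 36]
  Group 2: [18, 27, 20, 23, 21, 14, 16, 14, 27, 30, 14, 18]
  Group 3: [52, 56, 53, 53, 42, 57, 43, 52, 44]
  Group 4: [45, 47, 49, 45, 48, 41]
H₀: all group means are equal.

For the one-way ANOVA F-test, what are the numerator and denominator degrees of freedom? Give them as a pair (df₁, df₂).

k = 4 groups, N = 39 total
df = (k−1, N−k) = (4−1, 39−4) = (3, 35)

degrees of freedom = [3, 35]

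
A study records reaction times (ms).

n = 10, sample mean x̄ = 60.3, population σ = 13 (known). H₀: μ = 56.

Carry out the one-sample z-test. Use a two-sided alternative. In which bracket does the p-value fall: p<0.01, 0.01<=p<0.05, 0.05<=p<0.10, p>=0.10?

SE = σ/√n = 13/√10 = 4.1110
z = (x̄−μ₀)/SE = (60.3−56)/4.1110 = 1.0460
p-value (two-sided) = 0.29557
→ bracket: p>=0.10

p-value bracket: p>=0.10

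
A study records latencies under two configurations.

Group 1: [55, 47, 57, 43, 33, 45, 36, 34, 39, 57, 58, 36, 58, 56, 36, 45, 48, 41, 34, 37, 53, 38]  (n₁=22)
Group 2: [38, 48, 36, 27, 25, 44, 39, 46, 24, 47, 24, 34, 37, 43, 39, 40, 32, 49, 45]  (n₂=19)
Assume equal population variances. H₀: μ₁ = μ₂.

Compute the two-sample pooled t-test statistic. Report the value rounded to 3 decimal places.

x̄₁=44.818, s₁=9.053, n₁=22
x̄₂=37.737, s₂=8.232, n₂=19
s_p² = [21·9.053² + 18·8.232²]/39 = 75.4092
SE = √(s_p²·(1/22+1/19)) = 2.7197
t = (44.818−37.737)/2.7197 = 2.6038
df = 39

test statistic = 2.604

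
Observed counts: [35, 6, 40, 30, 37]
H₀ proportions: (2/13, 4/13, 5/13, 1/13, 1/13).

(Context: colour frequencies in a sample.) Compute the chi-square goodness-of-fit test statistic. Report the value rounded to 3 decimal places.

n = 148; E_i = n·p_i = [22.77, 45.54, 56.92, 11.38, 11.38]
χ² = (35−22.77)²/22.77 + (6−45.54)²/45.54 + (40−56.92)²/56.92 + (30−11.38)²/11.38 + (37−11.38)²/11.38 = 134.0034
df = 4

test statistic = 134.003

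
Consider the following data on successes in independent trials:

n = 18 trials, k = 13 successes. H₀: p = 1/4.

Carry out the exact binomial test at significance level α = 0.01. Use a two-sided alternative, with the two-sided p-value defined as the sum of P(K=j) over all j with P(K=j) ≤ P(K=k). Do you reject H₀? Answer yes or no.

reject H₀: yes

Exact binomial: n=18, k=13, p₀=1/4=0.2500
P(X=j) = C(n,j)·p₀^j·(1−p₀)^(n−j); p = Σ P(X=j) over j with P(X=j) ≤ P(X=13)
p-value (two-sided) = 0.00003
At α=0.01: p < α → reject H₀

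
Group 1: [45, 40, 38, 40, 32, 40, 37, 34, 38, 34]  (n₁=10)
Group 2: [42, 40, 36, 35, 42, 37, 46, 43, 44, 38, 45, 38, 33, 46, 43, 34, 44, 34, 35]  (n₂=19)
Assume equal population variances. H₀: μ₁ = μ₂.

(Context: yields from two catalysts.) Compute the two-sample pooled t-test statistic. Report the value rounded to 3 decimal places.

test statistic = -1.167

x̄₁=37.800, s₁=3.795, n₁=10
x̄₂=39.737, s₂=4.458, n₂=19
s_p² = [9·3.795² + 18·4.458²]/27 = 18.0476
SE = √(s_p²·(1/10+1/19)) = 1.6597
t = (37.800−39.737)/1.6597 = -1.1670
df = 27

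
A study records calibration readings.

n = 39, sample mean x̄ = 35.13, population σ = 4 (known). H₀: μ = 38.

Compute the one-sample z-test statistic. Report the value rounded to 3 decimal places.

SE = σ/√n = 4/√39 = 0.6405
z = (x̄−μ₀)/SE = (35.13−38)/0.6405 = -4.4808

test statistic = -4.481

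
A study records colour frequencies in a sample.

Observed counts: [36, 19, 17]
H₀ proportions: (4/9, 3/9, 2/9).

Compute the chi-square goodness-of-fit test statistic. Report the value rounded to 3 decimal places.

test statistic = 1.604

n = 72; E_i = n·p_i = [32.00, 24.00, 16.00]
χ² = (36−32.00)²/32.00 + (19−24.00)²/24.00 + (17−16.00)²/16.00 = 1.6042
df = 2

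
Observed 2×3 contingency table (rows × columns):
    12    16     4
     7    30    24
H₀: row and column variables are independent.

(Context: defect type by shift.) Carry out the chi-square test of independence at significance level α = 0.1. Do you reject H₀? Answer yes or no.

reject H₀: yes

Row totals [32, 61], col totals [19, 46, 28], n=93
χ² = (12−6.54)²/6.54 + (16−15.83)²/15.83 + (4−9.63)²/9.63 + (7−12.46)²/12.46 + (30−30.17)²/30.17 + (24−18.37)²/18.37 = 11.9847
df = 2
p-value (upper-tail) = 0.00250
At α=0.1: p < α → reject H₀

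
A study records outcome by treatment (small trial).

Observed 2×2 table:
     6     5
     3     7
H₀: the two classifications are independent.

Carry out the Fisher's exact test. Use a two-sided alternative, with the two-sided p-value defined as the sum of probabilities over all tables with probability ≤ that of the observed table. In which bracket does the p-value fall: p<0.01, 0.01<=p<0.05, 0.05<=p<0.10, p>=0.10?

p-value bracket: p>=0.10

Margins: r₁=11, r₂=10, c₁=9, c₂=12, n=21
p_obs = C(11,6)·C(10,3)/C(21,9); sum pmf over tables with pmf ≤ p_obs
p-value (two-sided) = 0.38700
→ bracket: p>=0.10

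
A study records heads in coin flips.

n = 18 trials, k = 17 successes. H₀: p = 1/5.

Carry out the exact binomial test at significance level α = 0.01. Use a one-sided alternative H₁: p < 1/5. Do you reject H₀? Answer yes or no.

reject H₀: no

Exact binomial: n=18, k=17, p₀=1/5=0.2000
P(X≤17) from Σ C(n,i)·p₀^i·(1−p₀)^(n−i)
p-value (one-sided, H₁ less) = 1.00000
At α=0.01: p ≥ α → fail to reject H₀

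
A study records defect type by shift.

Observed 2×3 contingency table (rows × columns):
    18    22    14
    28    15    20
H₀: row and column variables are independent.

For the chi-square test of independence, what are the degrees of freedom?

degrees of freedom = 2

df = (r−1)(c−1) = (2−1)·(3−1) = 2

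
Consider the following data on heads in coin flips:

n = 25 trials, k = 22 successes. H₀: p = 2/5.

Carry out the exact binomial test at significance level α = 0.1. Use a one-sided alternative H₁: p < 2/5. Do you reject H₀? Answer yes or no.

Exact binomial: n=25, k=22, p₀=2/5=0.4000
P(X≤22) from Σ C(n,i)·p₀^i·(1−p₀)^(n−i)
p-value (one-sided, H₁ less) = 1.00000
At α=0.1: p ≥ α → fail to reject H₀

reject H₀: no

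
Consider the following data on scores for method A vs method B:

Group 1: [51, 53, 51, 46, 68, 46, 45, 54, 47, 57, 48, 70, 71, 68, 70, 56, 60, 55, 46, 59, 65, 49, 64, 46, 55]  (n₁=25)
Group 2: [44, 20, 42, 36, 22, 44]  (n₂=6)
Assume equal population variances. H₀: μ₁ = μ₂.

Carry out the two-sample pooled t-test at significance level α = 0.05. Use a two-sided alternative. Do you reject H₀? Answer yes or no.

x̄₁=56.000, s₁=8.794, n₁=25
x̄₂=34.667, s₂=11.003, n₂=6
s_p² = [24·8.794² + 5·11.003²]/29 = 84.8736
SE = √(s_p²·(1/25+1/6)) = 4.1881
t = (56.000−34.667)/4.1881 = 5.0937
df = 29
p-value (two-sided) = 0.00002
At α=0.05: p < α → reject H₀

reject H₀: yes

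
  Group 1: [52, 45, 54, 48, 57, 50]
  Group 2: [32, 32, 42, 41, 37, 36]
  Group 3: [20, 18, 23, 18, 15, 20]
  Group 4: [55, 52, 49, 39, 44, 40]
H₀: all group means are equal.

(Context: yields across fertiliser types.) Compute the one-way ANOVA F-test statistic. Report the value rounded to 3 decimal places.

Group means [51.00, 36.67, 19.00, 46.50], grand mean 38.292
SSB = Σnᵢ(x̄ᵢ−x̄)² = 3622.125; SSW = ΣΣ(x−x̄ᵢ)² = 432.833
MSB = 3622.125/3 = 1207.3750; MSW = 432.833/20 = 21.6417
F = MSB/MSW = 55.7894
df = (3, 20)

test statistic = 55.789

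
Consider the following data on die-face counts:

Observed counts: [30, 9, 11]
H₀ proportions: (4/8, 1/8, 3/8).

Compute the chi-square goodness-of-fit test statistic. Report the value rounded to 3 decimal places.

test statistic = 5.413

n = 50; E_i = n·p_i = [25.00, 6.25, 18.75]
χ² = (30−25.00)²/25.00 + (9−6.25)²/6.25 + (11−18.75)²/18.75 = 5.4133
df = 2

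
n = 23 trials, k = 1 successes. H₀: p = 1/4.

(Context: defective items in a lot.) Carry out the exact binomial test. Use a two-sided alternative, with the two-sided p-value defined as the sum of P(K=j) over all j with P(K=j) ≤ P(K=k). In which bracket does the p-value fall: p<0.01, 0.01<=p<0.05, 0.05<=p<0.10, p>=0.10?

p-value bracket: 0.01<=p<0.05

Exact binomial: n=23, k=1, p₀=1/4=0.2500
P(X=j) = C(n,j)·p₀^j·(1−p₀)^(n−j); p = Σ P(X=j) over j with P(X=j) ≤ P(X=1)
p-value (two-sided) = 0.02645
→ bracket: 0.01<=p<0.05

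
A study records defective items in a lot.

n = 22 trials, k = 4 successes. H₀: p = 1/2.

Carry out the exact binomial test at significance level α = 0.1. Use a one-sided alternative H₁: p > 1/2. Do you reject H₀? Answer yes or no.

Exact binomial: n=22, k=4, p₀=1/2=0.5000
P(X≥4) from Σ C(n,i)·p₀^i·(1−p₀)^(n−i)
p-value (one-sided, H₁ greater) = 0.99957
At α=0.1: p ≥ α → fail to reject H₀

reject H₀: no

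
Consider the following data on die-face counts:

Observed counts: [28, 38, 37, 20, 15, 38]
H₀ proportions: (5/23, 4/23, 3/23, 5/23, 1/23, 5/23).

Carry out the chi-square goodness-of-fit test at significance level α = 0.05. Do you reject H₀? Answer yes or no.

n = 176; E_i = n·p_i = [38.26, 30.61, 22.96, 38.26, 7.65, 38.26]
χ² = (28−38.26)²/38.26 + (38−30.61)²/30.61 + (37−22.96)²/22.96 + (20−38.26)²/38.26 + (15−7.65)²/7.65 + (38−38.26)²/38.26 = 28.9004
df = 5
p-value (upper-tail) = 0.00002
At α=0.05: p < α → reject H₀

reject H₀: yes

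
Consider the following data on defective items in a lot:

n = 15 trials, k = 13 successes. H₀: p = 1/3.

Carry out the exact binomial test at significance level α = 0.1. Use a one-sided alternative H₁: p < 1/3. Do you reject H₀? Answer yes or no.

Exact binomial: n=15, k=13, p₀=1/3=0.3333
P(X≤13) from Σ C(n,i)·p₀^i·(1−p₀)^(n−i)
p-value (one-sided, H₁ less) = 1.00000
At α=0.1: p ≥ α → fail to reject H₀

reject H₀: no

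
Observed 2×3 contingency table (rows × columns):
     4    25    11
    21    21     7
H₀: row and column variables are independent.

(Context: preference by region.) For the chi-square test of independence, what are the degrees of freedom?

degrees of freedom = 2

df = (r−1)(c−1) = (2−1)·(3−1) = 2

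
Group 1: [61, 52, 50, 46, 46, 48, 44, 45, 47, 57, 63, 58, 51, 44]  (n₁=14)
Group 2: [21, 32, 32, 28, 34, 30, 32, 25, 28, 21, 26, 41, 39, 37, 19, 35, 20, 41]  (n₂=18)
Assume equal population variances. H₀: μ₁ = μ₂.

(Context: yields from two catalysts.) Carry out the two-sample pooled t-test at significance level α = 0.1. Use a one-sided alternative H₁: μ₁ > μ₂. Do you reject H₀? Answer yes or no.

x̄₁=50.857, s₁=6.443, n₁=14
x̄₂=30.056, s₂=7.100, n₂=18
s_p² = [13·6.443² + 17·7.100²]/30 = 46.5553
SE = √(s_p²·(1/14+1/18)) = 2.4314
t = (50.857−30.056)/2.4314 = 8.5553
df = 30
p-value (one-sided, H₁ greater) = 0.00000
At α=0.1: p < α → reject H₀

reject H₀: yes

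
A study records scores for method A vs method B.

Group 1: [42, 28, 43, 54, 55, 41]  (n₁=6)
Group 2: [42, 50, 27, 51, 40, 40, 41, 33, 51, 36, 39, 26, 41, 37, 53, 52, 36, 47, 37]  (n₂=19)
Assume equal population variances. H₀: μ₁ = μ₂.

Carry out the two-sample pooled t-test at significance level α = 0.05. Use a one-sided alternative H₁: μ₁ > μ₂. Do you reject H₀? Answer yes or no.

reject H₀: no

x̄₁=43.833, s₁=9.908, n₁=6
x̄₂=41.000, s₂=8.014, n₂=19
s_p² = [5·9.908² + 18·8.014²]/23 = 71.6014
SE = √(s_p²·(1/6+1/19)) = 3.9626
t = (43.833−41.000)/3.9626 = 0.7150
df = 23
p-value (one-sided, H₁ greater) = 0.24090
At α=0.05: p ≥ α → fail to reject H₀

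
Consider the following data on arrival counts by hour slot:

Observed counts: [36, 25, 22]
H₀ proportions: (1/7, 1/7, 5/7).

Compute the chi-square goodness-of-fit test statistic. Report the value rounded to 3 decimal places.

test statistic = 87.176

n = 83; E_i = n·p_i = [11.86, 11.86, 59.29]
χ² = (36−11.86)²/11.86 + (25−11.86)²/11.86 + (22−59.29)²/59.29 = 87.1759
df = 2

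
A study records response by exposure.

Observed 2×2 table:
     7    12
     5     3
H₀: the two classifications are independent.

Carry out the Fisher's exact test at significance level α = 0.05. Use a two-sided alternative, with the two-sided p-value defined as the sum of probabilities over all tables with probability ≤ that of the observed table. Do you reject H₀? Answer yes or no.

reject H₀: no

Margins: r₁=19, r₂=8, c₁=12, c₂=15, n=27
p_obs = C(19,7)·C(8,5)/C(27,12); sum pmf over tables with pmf ≤ p_obs
p-value (two-sided) = 0.39807
At α=0.05: p ≥ α → fail to reject H₀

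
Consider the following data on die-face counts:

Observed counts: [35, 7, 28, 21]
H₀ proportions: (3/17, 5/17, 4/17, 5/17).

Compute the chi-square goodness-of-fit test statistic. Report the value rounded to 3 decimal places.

test statistic = 40.205

n = 91; E_i = n·p_i = [16.06, 26.76, 21.41, 26.76]
χ² = (35−16.06)²/16.06 + (7−26.76)²/26.76 + (28−21.41)²/21.41 + (21−26.76)²/26.76 = 40.2051
df = 3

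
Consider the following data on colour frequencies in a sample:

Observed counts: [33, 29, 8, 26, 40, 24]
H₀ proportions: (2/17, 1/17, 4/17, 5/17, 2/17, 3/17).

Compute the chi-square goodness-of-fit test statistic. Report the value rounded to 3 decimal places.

test statistic = 108.674

n = 160; E_i = n·p_i = [18.82, 9.41, 37.65, 47.06, 18.82, 28.24]
χ² = (33−18.82)²/18.82 + (29−9.41)²/9.41 + (8−37.65)²/37.65 + (26−47.06)²/47.06 + (40−18.82)²/18.82 + (24−28.24)²/28.24 = 108.6744
df = 5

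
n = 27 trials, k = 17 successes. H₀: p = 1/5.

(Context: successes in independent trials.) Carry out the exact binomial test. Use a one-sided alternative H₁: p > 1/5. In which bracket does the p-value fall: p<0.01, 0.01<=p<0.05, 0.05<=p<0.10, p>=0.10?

Exact binomial: n=27, k=17, p₀=1/5=0.2000
P(X≥17) from Σ C(n,i)·p₀^i·(1−p₀)^(n−i)
p-value (one-sided, H₁ greater) = 0.00000
→ bracket: p<0.01

p-value bracket: p<0.01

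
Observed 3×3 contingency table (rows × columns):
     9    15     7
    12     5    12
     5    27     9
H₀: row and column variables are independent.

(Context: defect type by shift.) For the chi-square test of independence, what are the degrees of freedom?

df = (r−1)(c−1) = (3−1)·(3−1) = 4

degrees of freedom = 4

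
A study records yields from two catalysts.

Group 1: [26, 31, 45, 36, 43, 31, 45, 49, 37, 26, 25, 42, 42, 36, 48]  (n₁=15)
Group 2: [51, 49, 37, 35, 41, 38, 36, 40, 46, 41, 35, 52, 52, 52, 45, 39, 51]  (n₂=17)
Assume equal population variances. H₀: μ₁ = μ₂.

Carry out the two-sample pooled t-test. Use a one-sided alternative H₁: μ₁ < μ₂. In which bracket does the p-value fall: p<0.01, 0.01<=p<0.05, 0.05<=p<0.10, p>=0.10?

p-value bracket: 0.01<=p<0.05

x̄₁=37.467, s₁=8.175, n₁=15
x̄₂=43.529, s₂=6.549, n₂=17
s_p² = [14·8.175² + 16·6.549²]/30 = 54.0656
SE = √(s_p²·(1/15+1/17)) = 2.6047
t = (37.467−43.529)/2.6047 = -2.3276
df = 30
p-value (one-sided, H₁ less) = 0.01343
→ bracket: 0.01<=p<0.05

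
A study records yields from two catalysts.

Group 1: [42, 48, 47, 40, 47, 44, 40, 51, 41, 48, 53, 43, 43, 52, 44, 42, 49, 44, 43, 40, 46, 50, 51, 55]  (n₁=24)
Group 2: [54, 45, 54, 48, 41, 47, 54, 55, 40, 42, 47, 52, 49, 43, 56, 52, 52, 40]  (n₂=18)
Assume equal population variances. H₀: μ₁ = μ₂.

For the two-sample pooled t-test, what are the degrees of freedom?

df = n₁ + n₂ − 2 = 24 + 18 − 2 = 40

degrees of freedom = 40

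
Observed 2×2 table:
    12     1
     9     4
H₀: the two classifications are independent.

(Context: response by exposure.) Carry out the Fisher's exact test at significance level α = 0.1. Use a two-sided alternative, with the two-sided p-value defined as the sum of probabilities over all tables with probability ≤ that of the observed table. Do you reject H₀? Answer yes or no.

reject H₀: no

Margins: r₁=13, r₂=13, c₁=21, c₂=5, n=26
p_obs = C(13,12)·C(13,9)/C(26,21); sum pmf over tables with pmf ≤ p_obs
p-value (two-sided) = 0.32174
At α=0.1: p ≥ α → fail to reject H₀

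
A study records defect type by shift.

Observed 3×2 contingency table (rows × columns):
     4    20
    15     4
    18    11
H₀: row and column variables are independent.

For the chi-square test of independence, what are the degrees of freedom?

degrees of freedom = 2

df = (r−1)(c−1) = (3−1)·(2−1) = 2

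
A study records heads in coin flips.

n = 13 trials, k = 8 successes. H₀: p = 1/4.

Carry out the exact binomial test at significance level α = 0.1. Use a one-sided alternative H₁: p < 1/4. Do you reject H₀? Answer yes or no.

reject H₀: no

Exact binomial: n=13, k=8, p₀=1/4=0.2500
P(X≤8) from Σ C(n,i)·p₀^i·(1−p₀)^(n−i)
p-value (one-sided, H₁ less) = 0.99901
At α=0.1: p ≥ α → fail to reject H₀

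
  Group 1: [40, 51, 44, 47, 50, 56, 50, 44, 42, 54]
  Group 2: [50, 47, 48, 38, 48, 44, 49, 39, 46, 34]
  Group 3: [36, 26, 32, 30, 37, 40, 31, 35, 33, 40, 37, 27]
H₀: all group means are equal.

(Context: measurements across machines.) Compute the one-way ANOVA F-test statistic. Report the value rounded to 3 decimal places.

test statistic = 23.346

Group means [47.80, 44.30, 33.67], grand mean 41.406
SSB = Σnᵢ(x̄ᵢ−x̄)² = 1211.352; SSW = ΣΣ(x−x̄ᵢ)² = 752.367
MSB = 1211.352/2 = 605.6760; MSW = 752.367/29 = 25.9437
F = MSB/MSW = 23.3458
df = (2, 29)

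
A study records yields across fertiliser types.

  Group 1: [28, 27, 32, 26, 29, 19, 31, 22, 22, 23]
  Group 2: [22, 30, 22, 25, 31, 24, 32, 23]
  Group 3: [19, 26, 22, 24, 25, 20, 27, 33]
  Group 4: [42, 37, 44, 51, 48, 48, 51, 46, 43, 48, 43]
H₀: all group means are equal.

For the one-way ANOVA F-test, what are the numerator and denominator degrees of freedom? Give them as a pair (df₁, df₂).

k = 4 groups, N = 37 total
df = (k−1, N−k) = (4−1, 37−4) = (3, 33)

degrees of freedom = [3, 33]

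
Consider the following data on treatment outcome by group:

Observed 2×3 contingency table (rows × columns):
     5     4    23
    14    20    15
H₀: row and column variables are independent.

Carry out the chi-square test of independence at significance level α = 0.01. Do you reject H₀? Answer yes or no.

Row totals [32, 49], col totals [19, 24, 38], n=81
χ² = (5−7.51)²/7.51 + (4−9.48)²/9.48 + (23−15.01)²/15.01 + (14−11.49)²/11.49 + (20−14.52)²/14.52 + (15−22.99)²/22.99 = 13.6473
df = 2
p-value (upper-tail) = 0.00109
At α=0.01: p < α → reject H₀

reject H₀: yes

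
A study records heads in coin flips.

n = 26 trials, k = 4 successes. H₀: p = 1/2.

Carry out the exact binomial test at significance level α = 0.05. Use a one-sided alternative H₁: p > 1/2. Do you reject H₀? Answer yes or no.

Exact binomial: n=26, k=4, p₀=1/2=0.5000
P(X≥4) from Σ C(n,i)·p₀^i·(1−p₀)^(n−i)
p-value (one-sided, H₁ greater) = 0.99996
At α=0.05: p ≥ α → fail to reject H₀

reject H₀: no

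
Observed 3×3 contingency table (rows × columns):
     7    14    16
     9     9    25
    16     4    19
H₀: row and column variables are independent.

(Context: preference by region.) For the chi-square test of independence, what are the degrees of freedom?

degrees of freedom = 4

df = (r−1)(c−1) = (3−1)·(3−1) = 4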